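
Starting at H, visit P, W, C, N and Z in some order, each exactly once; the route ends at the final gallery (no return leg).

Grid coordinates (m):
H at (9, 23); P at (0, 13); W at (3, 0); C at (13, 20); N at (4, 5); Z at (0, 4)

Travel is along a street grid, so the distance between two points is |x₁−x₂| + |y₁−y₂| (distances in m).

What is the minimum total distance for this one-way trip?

Shortest open route: 47 m.

There are 5! = 120 possible orderings.
H→P→W→C→N→Z: 19+16+30+24+5 = 94
H→P→W→C→Z→N: 19+16+30+29+5 = 99
H→P→W→N→C→Z: 19+16+6+24+29 = 94
H→P→W→N→Z→C: 19+16+6+5+29 = 75
H→P→W→Z→C→N: 19+16+7+29+24 = 95
H→P→W→Z→N→C: 19+16+7+5+24 = 71
H→P→C→W→N→Z: 19+20+30+6+5 = 80
H→P→C→W→Z→N: 19+20+30+7+5 = 81
H→P→C→N→W→Z: 19+20+24+6+7 = 76
H→P→C→N→Z→W: 19+20+24+5+7 = 75
H→P→C→Z→W→N: 19+20+29+7+6 = 81
H→P→C→Z→N→W: 19+20+29+5+6 = 79
H→P→N→W→C→Z: 19+12+6+30+29 = 96
H→P→N→W→Z→C: 19+12+6+7+29 = 73
… (106 more)
H→C→P→Z→N→W: 7+20+9+5+6 = 47  ← best
The minimum is 47.
One shortest path: H → C → P → Z → N → W.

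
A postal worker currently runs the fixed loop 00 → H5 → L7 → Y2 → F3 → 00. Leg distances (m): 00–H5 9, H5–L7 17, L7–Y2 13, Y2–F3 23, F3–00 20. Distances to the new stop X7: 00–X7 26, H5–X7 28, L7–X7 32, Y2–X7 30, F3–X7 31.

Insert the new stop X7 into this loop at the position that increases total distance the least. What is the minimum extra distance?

Insertion cost between consecutive stops i–j is d(i,X7) + d(X7,j) − d(i,j):
  between 00 and H5: 26 + 28 − 9 = 45
  between H5 and L7: 28 + 32 − 17 = 43
  between L7 and Y2: 32 + 30 − 13 = 49
  between Y2 and F3: 30 + 31 − 23 = 38
  between F3 and 00: 31 + 26 − 20 = 37
Cheapest insertion is between F3 and 00, adding 37.
New total = 82 + 37 = 119.

Minimum extra distance: 37 m, inserting X7 between F3 and 00.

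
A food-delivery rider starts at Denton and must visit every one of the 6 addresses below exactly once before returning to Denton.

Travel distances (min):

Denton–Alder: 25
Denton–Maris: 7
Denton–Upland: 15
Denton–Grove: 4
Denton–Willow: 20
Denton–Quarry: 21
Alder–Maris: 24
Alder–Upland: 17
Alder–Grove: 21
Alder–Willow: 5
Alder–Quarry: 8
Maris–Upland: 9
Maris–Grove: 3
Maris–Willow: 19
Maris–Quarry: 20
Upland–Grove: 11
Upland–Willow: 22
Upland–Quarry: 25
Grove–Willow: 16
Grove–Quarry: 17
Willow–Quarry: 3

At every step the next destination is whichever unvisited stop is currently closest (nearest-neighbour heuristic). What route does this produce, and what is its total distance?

Nearest-neighbour total = 62 min; route Denton → Grove → Maris → Upland → Alder → Willow → Quarry → Denton.

From Denton: distances to unvisited — Grove=4, Maris=7, Upland=15, Willow=20, Quarry=21, Alder=25. Nearest is Grove (4).
From Grove: distances to unvisited — Maris=3, Upland=11, Willow=16, Quarry=17, Alder=21. Nearest is Maris (3).
From Maris: distances to unvisited — Upland=9, Willow=19, Quarry=20, Alder=24. Nearest is Upland (9).
From Upland: distances to unvisited — Alder=17, Willow=22, Quarry=25. Nearest is Alder (17).
From Alder: distances to unvisited — Willow=5, Quarry=8. Nearest is Willow (5).
From Willow: distances to unvisited — Quarry=3. Nearest is Quarry (3).
Return Quarry→Denton: 21.
Total = 4 + 3 + 9 + 17 + 5 + 3 + 21 = 62.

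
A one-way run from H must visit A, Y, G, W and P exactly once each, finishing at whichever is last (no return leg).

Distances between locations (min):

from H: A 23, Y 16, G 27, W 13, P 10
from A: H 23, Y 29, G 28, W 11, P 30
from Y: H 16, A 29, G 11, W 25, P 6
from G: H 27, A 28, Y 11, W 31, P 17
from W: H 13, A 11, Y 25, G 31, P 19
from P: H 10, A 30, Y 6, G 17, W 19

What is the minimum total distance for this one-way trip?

66 min — the minimum one-way total.

There are 5! = 120 possible orderings.
H→A→Y→G→W→P: 23+29+11+31+19 = 113
H→A→Y→G→P→W: 23+29+11+17+19 = 99
H→A→Y→W→G→P: 23+29+25+31+17 = 125
H→A→Y→W→P→G: 23+29+25+19+17 = 113
H→A→Y→P→G→W: 23+29+6+17+31 = 106
H→A→Y→P→W→G: 23+29+6+19+31 = 108
H→A→G→Y→W→P: 23+28+11+25+19 = 106
H→A→G→Y→P→W: 23+28+11+6+19 = 87
H→A→G→W→Y→P: 23+28+31+25+6 = 113
H→A→G→W→P→Y: 23+28+31+19+6 = 107
H→A→G→P→Y→W: 23+28+17+6+25 = 99
H→A→G→P→W→Y: 23+28+17+19+25 = 112
H→A→W→Y→G→P: 23+11+25+11+17 = 87
H→A→W→Y→P→G: 23+11+25+6+17 = 82
… (106 more)
H→P→Y→G→A→W: 10+6+11+28+11 = 66  ← best
The minimum is 66.
One shortest path: H → P → Y → G → A → W.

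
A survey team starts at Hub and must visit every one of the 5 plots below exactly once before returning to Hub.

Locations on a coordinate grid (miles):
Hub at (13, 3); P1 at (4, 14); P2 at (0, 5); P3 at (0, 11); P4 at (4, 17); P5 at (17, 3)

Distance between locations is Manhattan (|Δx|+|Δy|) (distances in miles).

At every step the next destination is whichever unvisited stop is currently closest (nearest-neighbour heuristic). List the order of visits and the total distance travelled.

Nearest-neighbour total = 62 miles; route Hub → P5 → P2 → P3 → P1 → P4 → Hub.

From Hub: distances to unvisited — P5=4, P2=15, P1=20, P3=21, P4=23. Nearest is P5 (4).
From P5: distances to unvisited — P2=19, P1=24, P3=25, P4=27. Nearest is P2 (19).
From P2: distances to unvisited — P3=6, P1=13, P4=16. Nearest is P3 (6).
From P3: distances to unvisited — P1=7, P4=10. Nearest is P1 (7).
From P1: distances to unvisited — P4=3. Nearest is P4 (3).
Return P4→Hub: 23.
Total = 4 + 19 + 6 + 7 + 3 + 23 = 62.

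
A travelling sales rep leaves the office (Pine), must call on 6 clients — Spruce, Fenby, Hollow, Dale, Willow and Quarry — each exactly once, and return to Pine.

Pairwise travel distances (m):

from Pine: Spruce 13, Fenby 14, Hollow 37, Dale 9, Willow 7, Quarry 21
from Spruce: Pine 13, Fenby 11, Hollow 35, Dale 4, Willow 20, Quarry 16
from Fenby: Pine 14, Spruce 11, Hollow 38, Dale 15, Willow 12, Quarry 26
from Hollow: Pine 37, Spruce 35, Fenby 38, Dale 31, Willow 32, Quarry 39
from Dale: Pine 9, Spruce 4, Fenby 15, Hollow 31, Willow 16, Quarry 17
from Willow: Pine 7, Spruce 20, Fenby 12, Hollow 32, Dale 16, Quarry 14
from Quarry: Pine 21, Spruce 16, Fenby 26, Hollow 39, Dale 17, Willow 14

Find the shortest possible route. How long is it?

With 6 stops there are 6!/2 = 360 distinct round trips (a route and its reverse cost the same).
Pine - Spruce - Fenby - Hollow - Dale - Willow - Quarry - Pine: 13+11+38+31+16+14+21 = 144
Pine - Spruce - Fenby - Hollow - Dale - Quarry - Willow - Pine: 13+11+38+31+17+14+7 = 131
Pine - Spruce - Fenby - Hollow - Willow - Dale - Quarry - Pine: 13+11+38+32+16+17+21 = 148
Pine - Spruce - Fenby - Hollow - Willow - Quarry - Dale - Pine: 13+11+38+32+14+17+9 = 134
Pine - Spruce - Fenby - Hollow - Quarry - Dale - Willow - Pine: 13+11+38+39+17+16+7 = 141
Pine - Spruce - Fenby - Hollow - Quarry - Willow - Dale - Pine: 13+11+38+39+14+16+9 = 140
Pine - Spruce - Fenby - Dale - Hollow - Willow - Quarry - Pine: 13+11+15+31+32+14+21 = 137
Pine - Spruce - Fenby - Dale - Hollow - Quarry - Willow - Pine: 13+11+15+31+39+14+7 = 130
… (352 more)
Pine - Fenby - Spruce - Dale - Hollow - Quarry - Willow - Pine: 14+11+4+31+39+14+7 = 120  ← best
The minimum is 120.
One optimal route: Pine → Fenby → Spruce → Dale → Hollow → Quarry → Willow → Pine (or its reverse).

120 m — the shortest possible round trip.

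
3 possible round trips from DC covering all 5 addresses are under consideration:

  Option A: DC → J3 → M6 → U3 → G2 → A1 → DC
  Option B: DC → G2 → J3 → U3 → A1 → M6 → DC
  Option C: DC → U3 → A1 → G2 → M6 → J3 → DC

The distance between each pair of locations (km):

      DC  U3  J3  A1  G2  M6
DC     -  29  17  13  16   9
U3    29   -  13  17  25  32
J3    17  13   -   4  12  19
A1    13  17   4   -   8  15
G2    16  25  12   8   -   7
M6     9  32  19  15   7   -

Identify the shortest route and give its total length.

82 km — Option B is the shortest.

Option A: 17 + 19 + 32 + 25 + 8 + 13 = 114
Option B: 16 + 12 + 13 + 17 + 15 + 9 = 82
Option C: 29 + 17 + 8 + 7 + 19 + 17 = 97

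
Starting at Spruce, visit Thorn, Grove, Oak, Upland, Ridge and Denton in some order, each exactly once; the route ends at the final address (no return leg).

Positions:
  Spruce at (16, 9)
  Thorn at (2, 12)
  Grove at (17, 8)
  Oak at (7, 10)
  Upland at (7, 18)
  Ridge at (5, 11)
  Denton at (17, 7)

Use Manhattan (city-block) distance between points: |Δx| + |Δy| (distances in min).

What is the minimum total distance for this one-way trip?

There are 6! = 720 possible orderings.
Spruce - Thorn - Grove - Oak - Upland - Ridge - Denton: 17+19+12+8+9+16 = 81
Spruce - Thorn - Grove - Oak - Upland - Denton - Ridge: 17+19+12+8+21+16 = 93
Spruce - Thorn - Grove - Oak - Ridge - Upland - Denton: 17+19+12+3+9+21 = 81
Spruce - Thorn - Grove - Oak - Ridge - Denton - Upland: 17+19+12+3+16+21 = 88
Spruce - Thorn - Grove - Oak - Denton - Upland - Ridge: 17+19+12+13+21+9 = 91
Spruce - Thorn - Grove - Oak - Denton - Ridge - Upland: 17+19+12+13+16+9 = 86
Spruce - Thorn - Grove - Upland - Oak - Ridge - Denton: 17+19+20+8+3+16 = 83
Spruce - Thorn - Grove - Upland - Oak - Denton - Ridge: 17+19+20+8+13+16 = 93
… (712 more)
Spruce - Grove - Denton - Oak - Ridge - Thorn - Upland: 2+1+13+3+4+11 = 34  ← best
The minimum is 34.
One shortest path: Spruce → Grove → Denton → Oak → Ridge → Thorn → Upland.

Minimum one-way distance = 34 min.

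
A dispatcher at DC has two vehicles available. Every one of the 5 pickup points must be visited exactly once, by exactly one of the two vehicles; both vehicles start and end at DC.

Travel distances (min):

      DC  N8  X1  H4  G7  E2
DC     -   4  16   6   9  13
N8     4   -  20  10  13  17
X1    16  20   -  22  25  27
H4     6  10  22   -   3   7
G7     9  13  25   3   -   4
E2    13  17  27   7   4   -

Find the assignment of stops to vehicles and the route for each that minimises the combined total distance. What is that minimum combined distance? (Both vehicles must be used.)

Check every non-empty split of the stops between the two vehicles; for each half take its own optimal tour:
  {N8} + {X1, H4, G7, E2}: 8 + 56 = 64
  {X1} + {N8, H4, G7, E2}: 32 + 34 = 66
  {N8, X1} + {H4, G7, E2}: 40 + 26 = 66
  {H4} + {N8, X1, G7, E2}: 12 + 64 = 76
  {N8, H4} + {X1, G7, E2}: 20 + 56 = 76
  {X1, H4} + {N8, G7, E2}: 44 + 34 = 78
  … (15 splits in total)
Best: vehicle 1 DC → N8 → DC = 8; vehicle 2 DC → X1 → E2 → G7 → H4 → DC = 56; combined 64.

64 min — the smallest possible combined total.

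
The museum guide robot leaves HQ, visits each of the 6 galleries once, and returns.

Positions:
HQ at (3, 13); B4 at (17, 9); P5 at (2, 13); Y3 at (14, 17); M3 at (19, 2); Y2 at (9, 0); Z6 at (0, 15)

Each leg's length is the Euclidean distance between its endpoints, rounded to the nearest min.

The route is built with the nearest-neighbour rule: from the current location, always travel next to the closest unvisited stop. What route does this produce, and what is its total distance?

HQ → [P5:1 / Z6:4 / Y3:12 / Y2:14 / B4:15 / M3:19] → P5 (1)
P5 → [Z6:3 / Y3:13 / Y2:15 / B4:16 / M3:20] → Z6 (3)
Z6 → [Y3:14 / Y2:17 / B4:18 / M3:23] → Y3 (14)
Y3 → [B4:9 / M3:16 / Y2:18] → B4 (9)
B4 → [M3:7 / Y2:12] → M3 (7)
M3 → [Y2:10] → Y2 (10)
Return Y2→HQ: 14.
Total = 1 + 3 + 14 + 9 + 7 + 10 + 14 = 58.

Nearest-neighbour total = 58 min; route HQ → P5 → Z6 → Y3 → B4 → M3 → Y2 → HQ.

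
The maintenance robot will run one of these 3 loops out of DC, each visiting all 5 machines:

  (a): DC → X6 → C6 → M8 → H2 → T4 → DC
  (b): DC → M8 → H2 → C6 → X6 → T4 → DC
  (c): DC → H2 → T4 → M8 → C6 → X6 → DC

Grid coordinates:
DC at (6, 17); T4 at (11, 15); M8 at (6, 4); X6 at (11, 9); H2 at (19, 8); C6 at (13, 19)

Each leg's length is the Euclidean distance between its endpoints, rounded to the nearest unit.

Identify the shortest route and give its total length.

Shortest is (b), total 61.

(a): 9 + 10 + 17 + 14 + 11 + 5 = 66
(b): 13 + 14 + 13 + 10 + 6 + 5 = 61
(c): 16 + 11 + 12 + 17 + 10 + 9 = 75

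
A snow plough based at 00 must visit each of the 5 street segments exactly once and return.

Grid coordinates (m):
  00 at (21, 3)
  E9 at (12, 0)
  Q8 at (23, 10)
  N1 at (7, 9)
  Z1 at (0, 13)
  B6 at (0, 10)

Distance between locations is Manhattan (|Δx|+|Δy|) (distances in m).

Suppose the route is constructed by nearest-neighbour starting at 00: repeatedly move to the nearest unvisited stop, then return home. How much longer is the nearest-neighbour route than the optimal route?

The nearest-neighbour route is 2 m longer than optimal.

00: Q8=9, E9=12, N1=20, B6=28, Z1=31 ⇒ Q8
Q8: N1=17, E9=21, B6=23, Z1=26 ⇒ N1
N1: B6=8, Z1=11, E9=14 ⇒ B6
B6: Z1=3, E9=22 ⇒ Z1
Z1: E9=25 ⇒ E9
NN route 00 → Q8 → N1 → B6 → Z1 → E9 → 00 costs 74.
Optimal: 00 → E9 → N1 → Z1 → B6 → Q8 → 00 costs 72 (by enumerating all 60 distinct tours).
Excess = 74 − 72 = 2.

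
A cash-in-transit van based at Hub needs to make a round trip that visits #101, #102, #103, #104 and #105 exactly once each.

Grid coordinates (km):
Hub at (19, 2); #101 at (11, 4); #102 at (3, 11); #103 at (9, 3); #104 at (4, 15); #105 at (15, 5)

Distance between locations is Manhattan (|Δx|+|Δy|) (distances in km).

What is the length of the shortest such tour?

Shortest round trip = 60 km.

Hub → #101 → #102 → #103 → #104 → #105 → Hub: 10+15+14+17+21+7 = 84
Hub → #101 → #102 → #103 → #105 → #104 → Hub: 10+15+14+8+21+28 = 96
Hub → #101 → #102 → #104 → #103 → #105 → Hub: 10+15+5+17+8+7 = 62
Hub → #101 → #102 → #104 → #105 → #103 → Hub: 10+15+5+21+8+11 = 70
Hub → #101 → #102 → #105 → #103 → #104 → Hub: 10+15+18+8+17+28 = 96
Hub → #101 → #102 → #105 → #104 → #103 → Hub: 10+15+18+21+17+11 = 92
Hub → #101 → #103 → #102 → #104 → #105 → Hub: 10+3+14+5+21+7 = 60
Hub → #101 → #103 → #102 → #105 → #104 → Hub: 10+3+14+18+21+28 = 94
Hub → #101 → #103 → #104 → #102 → #105 → Hub: 10+3+17+5+18+7 = 60
Hub → #101 → #103 → #104 → #105 → #102 → Hub: 10+3+17+21+18+25 = 94
Hub → #101 → #103 → #105 → #102 → #104 → Hub: 10+3+8+18+5+28 = 72
Hub → #101 → #103 → #105 → #104 → #102 → Hub: 10+3+8+21+5+25 = 72
Hub → #101 → #104 → #102 → #103 → #105 → Hub: 10+18+5+14+8+7 = 62
Hub → #101 → #104 → #102 → #105 → #103 → Hub: 10+18+5+18+8+11 = 70
… (46 more)
The minimum is 60.
One optimal route: Hub → #101 → #103 → #102 → #104 → #105 → Hub (or its reverse).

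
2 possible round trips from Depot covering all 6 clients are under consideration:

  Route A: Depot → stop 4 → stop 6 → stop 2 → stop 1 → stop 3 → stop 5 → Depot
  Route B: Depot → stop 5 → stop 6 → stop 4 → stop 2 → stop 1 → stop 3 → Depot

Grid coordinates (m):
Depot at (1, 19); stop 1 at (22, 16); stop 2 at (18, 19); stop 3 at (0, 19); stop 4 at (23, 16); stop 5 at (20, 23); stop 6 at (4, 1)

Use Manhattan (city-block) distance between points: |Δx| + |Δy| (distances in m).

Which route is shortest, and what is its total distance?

Route A: 25 + 34 + 32 + 7 + 25 + 24 + 23 = 170
Route B: 23 + 38 + 34 + 8 + 7 + 25 + 1 = 136

Shortest is Route B, total 136 m.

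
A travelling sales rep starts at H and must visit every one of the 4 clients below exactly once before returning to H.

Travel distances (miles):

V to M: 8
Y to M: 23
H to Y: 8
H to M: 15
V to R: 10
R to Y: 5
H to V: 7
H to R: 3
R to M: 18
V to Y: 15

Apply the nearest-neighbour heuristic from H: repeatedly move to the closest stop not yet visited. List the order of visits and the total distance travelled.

From H: distances to unvisited — R=3, V=7, Y=8, M=15. Nearest is R (3).
From R: distances to unvisited — Y=5, V=10, M=18. Nearest is Y (5).
From Y: distances to unvisited — V=15, M=23. Nearest is V (15).
From V: distances to unvisited — M=8. Nearest is M (8).
Return M→H: 15.
Total = 3 + 5 + 15 + 8 + 15 = 46.

Total distance 46 miles via the nearest-neighbour route H → R → Y → V → M → H.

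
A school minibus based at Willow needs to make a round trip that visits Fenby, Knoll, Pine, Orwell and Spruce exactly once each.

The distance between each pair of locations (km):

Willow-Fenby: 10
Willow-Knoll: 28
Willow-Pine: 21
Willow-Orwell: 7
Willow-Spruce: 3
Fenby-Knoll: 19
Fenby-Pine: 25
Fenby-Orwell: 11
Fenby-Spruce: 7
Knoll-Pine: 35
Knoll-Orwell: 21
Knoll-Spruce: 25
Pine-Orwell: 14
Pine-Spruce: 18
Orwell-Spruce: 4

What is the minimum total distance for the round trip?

There are 60 distinct closed tours to check (reversals are equivalent).
Willow→Fenby→Knoll→Pine→Orwell→Spruce→Willow: 10+19+35+14+4+3 = 85
Willow→Fenby→Knoll→Pine→Spruce→Orwell→Willow: 10+19+35+18+4+7 = 93
Willow→Fenby→Knoll→Orwell→Pine→Spruce→Willow: 10+19+21+14+18+3 = 85
Willow→Fenby→Knoll→Orwell→Spruce→Pine→Willow: 10+19+21+4+18+21 = 93
Willow→Fenby→Knoll→Spruce→Pine→Orwell→Willow: 10+19+25+18+14+7 = 93
Willow→Fenby→Knoll→Spruce→Orwell→Pine→Willow: 10+19+25+4+14+21 = 93
Willow→Fenby→Pine→Knoll→Orwell→Spruce→Willow: 10+25+35+21+4+3 = 98
Willow→Fenby→Pine→Knoll→Spruce→Orwell→Willow: 10+25+35+25+4+7 = 106
Willow→Fenby→Pine→Orwell→Knoll→Spruce→Willow: 10+25+14+21+25+3 = 98
Willow→Fenby→Pine→Orwell→Spruce→Knoll→Willow: 10+25+14+4+25+28 = 106
Willow→Fenby→Pine→Spruce→Knoll→Orwell→Willow: 10+25+18+25+21+7 = 106
Willow→Fenby→Pine→Spruce→Orwell→Knoll→Willow: 10+25+18+4+21+28 = 106
Willow→Fenby→Orwell→Knoll→Pine→Spruce→Willow: 10+11+21+35+18+3 = 98
Willow→Fenby→Orwell→Knoll→Spruce→Pine→Willow: 10+11+21+25+18+21 = 106
… (46 more)
The minimum is 85.
One optimal route: Willow → Fenby → Knoll → Pine → Orwell → Spruce → Willow (or its reverse).

Shortest round trip = 85 km.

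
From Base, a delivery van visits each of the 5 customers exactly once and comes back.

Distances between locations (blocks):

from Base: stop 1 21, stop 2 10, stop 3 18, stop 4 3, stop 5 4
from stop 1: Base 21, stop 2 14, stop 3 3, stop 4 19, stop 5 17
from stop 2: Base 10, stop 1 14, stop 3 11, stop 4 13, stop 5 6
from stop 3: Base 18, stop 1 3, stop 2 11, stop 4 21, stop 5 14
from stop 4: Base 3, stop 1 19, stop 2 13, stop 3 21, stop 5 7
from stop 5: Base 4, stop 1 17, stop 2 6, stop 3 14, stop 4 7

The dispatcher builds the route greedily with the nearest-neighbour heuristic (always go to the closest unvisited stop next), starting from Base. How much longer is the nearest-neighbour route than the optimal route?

From Base: stop 4=3, stop 5=4, stop 2=10, stop 3=18, stop 1=21 → choose stop 4 (3).
From stop 4: stop 5=7, stop 2=13, stop 1=19, stop 3=21 → choose stop 5 (7).
From stop 5: stop 2=6, stop 3=14, stop 1=17 → choose stop 2 (6).
From stop 2: stop 3=11, stop 1=14 → choose stop 3 (11).
From stop 3: stop 1=3 → choose stop 1 (3).
NN route Base → stop 4 → stop 5 → stop 2 → stop 3 → stop 1 → Base costs 51.
Optimal: Base → stop 4 → stop 1 → stop 3 → stop 2 → stop 5 → Base costs 46 (by enumerating all 60 distinct tours).
Excess = 51 − 46 = 5.

5 blocks longer than the optimal tour.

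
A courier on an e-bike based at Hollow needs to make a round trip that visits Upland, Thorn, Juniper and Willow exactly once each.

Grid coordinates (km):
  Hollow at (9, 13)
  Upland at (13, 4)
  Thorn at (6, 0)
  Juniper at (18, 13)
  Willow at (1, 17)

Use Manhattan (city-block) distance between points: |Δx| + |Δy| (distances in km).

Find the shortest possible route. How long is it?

Hollow → Upland → Thorn → Juniper → Willow → Hollow: 13+11+25+21+12 = 82
Hollow → Upland → Thorn → Willow → Juniper → Hollow: 13+11+22+21+9 = 76
Hollow → Upland → Juniper → Thorn → Willow → Hollow: 13+14+25+22+12 = 86
Hollow → Upland → Juniper → Willow → Thorn → Hollow: 13+14+21+22+16 = 86
Hollow → Upland → Willow → Thorn → Juniper → Hollow: 13+25+22+25+9 = 94
Hollow → Upland → Willow → Juniper → Thorn → Hollow: 13+25+21+25+16 = 100
Hollow → Thorn → Upland → Juniper → Willow → Hollow: 16+11+14+21+12 = 74
Hollow → Thorn → Upland → Willow → Juniper → Hollow: 16+11+25+21+9 = 82
Hollow → Thorn → Juniper → Upland → Willow → Hollow: 16+25+14+25+12 = 92
Hollow → Thorn → Willow → Upland → Juniper → Hollow: 16+22+25+14+9 = 86
Hollow → Juniper → Upland → Thorn → Willow → Hollow: 9+14+11+22+12 = 68
Hollow → Juniper → Thorn → Upland → Willow → Hollow: 9+25+11+25+12 = 82
The minimum is 68.
One optimal route: Hollow → Juniper → Upland → Thorn → Willow → Hollow (or its reverse).

Minimum total distance: 68 km.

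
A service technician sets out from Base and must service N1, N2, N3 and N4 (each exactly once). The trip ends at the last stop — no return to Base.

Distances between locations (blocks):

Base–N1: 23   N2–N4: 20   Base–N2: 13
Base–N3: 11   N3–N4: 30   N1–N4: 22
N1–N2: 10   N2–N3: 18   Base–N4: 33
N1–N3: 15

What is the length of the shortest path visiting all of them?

There are 4! = 24 possible orderings.
Base - N1 - N2 - N3 - N4: 23+10+18+30 = 81
Base - N1 - N2 - N4 - N3: 23+10+20+30 = 83
Base - N1 - N3 - N2 - N4: 23+15+18+20 = 76
Base - N1 - N3 - N4 - N2: 23+15+30+20 = 88
Base - N1 - N4 - N2 - N3: 23+22+20+18 = 83
Base - N1 - N4 - N3 - N2: 23+22+30+18 = 93
Base - N2 - N1 - N3 - N4: 13+10+15+30 = 68
Base - N2 - N1 - N4 - N3: 13+10+22+30 = 75
Base - N2 - N3 - N1 - N4: 13+18+15+22 = 68
Base - N2 - N3 - N4 - N1: 13+18+30+22 = 83
Base - N2 - N4 - N1 - N3: 13+20+22+15 = 70
Base - N2 - N4 - N3 - N1: 13+20+30+15 = 78
Base - N3 - N1 - N2 - N4: 11+15+10+20 = 56
Base - N3 - N1 - N4 - N2: 11+15+22+20 = 68
… (10 more)
The minimum is 56.
One shortest path: Base → N3 → N1 → N2 → N4.

56 blocks — the minimum one-way total.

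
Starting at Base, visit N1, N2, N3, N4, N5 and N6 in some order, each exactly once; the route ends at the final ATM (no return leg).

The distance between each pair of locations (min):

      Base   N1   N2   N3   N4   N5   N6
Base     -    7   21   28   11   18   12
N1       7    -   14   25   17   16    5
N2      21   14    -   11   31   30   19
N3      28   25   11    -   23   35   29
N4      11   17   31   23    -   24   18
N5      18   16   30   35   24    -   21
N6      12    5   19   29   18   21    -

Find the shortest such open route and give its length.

There are 6! = 720 possible orderings.
Base→N1→N2→N3→N4→N5→N6: 7+14+11+23+24+21 = 100
Base→N1→N2→N3→N4→N6→N5: 7+14+11+23+18+21 = 94
Base→N1→N2→N3→N5→N4→N6: 7+14+11+35+24+18 = 109
Base→N1→N2→N3→N5→N6→N4: 7+14+11+35+21+18 = 106
Base→N1→N2→N3→N6→N4→N5: 7+14+11+29+18+24 = 103
Base→N1→N2→N3→N6→N5→N4: 7+14+11+29+21+24 = 106
Base→N1→N2→N4→N3→N5→N6: 7+14+31+23+35+21 = 131
Base→N1→N2→N4→N3→N6→N5: 7+14+31+23+29+21 = 125
… (712 more)
Base→N4→N3→N2→N1→N6→N5: 11+23+11+14+5+21 = 85  ← best
The minimum is 85.
One shortest path: Base → N4 → N3 → N2 → N1 → N6 → N5.

Minimum one-way distance = 85 min.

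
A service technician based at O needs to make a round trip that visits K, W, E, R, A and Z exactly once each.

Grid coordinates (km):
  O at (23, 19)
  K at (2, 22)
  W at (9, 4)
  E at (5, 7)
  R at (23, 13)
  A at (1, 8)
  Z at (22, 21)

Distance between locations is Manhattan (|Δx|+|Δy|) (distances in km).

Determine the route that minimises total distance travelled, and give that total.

Minimum total distance: 80 km.

With 6 stops there are 6!/2 = 360 distinct round trips (a route and its reverse cost the same).
O→K→W→E→R→A→Z→O: 24+25+7+24+27+34+3 = 144
O→K→W→E→R→Z→A→O: 24+25+7+24+9+34+33 = 156
O→K→W→E→A→R→Z→O: 24+25+7+5+27+9+3 = 100
O→K→W→E→A→Z→R→O: 24+25+7+5+34+9+6 = 110
O→K→W→E→Z→R→A→O: 24+25+7+31+9+27+33 = 156
O→K→W→E→Z→A→R→O: 24+25+7+31+34+27+6 = 154
O→K→W→R→E→A→Z→O: 24+25+23+24+5+34+3 = 138
O→K→W→R→E→Z→A→O: 24+25+23+24+31+34+33 = 194
… (352 more)
O→R→W→E→A→K→Z→O: 6+23+7+5+15+21+3 = 80  ← best
The minimum is 80.
One optimal route: O → R → W → E → A → K → Z → O (or its reverse).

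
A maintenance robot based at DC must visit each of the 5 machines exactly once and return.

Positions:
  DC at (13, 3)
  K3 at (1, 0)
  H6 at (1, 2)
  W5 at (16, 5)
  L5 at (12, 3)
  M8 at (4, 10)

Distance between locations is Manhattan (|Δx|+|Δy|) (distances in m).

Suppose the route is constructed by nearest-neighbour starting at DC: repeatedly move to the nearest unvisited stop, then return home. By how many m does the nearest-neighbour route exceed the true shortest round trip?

2 m longer than the optimal tour.

DC: L5=1, W5=5, H6=13, K3=15, M8=16 ⇒ L5
L5: W5=6, H6=12, K3=14, M8=15 ⇒ W5
W5: M8=17, H6=18, K3=20 ⇒ M8
M8: H6=11, K3=13 ⇒ H6
H6: K3=2 ⇒ K3
NN route DC → L5 → W5 → M8 → H6 → K3 → DC costs 52.
Optimal: DC → W5 → M8 → K3 → H6 → L5 → DC costs 50 (by enumerating all 60 distinct tours).
Excess = 52 − 50 = 2.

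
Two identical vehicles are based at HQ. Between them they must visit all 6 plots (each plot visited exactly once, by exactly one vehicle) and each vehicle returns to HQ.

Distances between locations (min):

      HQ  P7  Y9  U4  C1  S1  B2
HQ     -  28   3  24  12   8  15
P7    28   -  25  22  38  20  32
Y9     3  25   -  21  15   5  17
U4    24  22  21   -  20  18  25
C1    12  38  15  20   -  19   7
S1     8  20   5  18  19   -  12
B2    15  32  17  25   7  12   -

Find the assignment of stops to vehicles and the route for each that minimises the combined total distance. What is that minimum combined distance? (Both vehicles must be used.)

98 min — the smallest possible combined total.

Check every non-empty split of the stops between the two vehicles; for each half take its own optimal tour:
  {P7} + {Y9, U4, C1, S1, B2}: 56 + 68 = 124
  {Y9} + {P7, U4, C1, S1, B2}: 6 + 92 = 98
  {P7, Y9} + {U4, C1, S1, B2}: 56 + 68 = 124
  {U4} + {P7, Y9, C1, S1, B2}: 48 + 79 = 127
  {P7, U4} + {Y9, C1, S1, B2}: 74 + 39 = 113
  {Y9, U4} + {P7, C1, S1, B2}: 48 + 79 = 127
  … (31 splits in total)
Best: vehicle 1 HQ → Y9 → HQ = 6; vehicle 2 HQ → S1 → P7 → U4 → C1 → B2 → HQ = 92; combined 98.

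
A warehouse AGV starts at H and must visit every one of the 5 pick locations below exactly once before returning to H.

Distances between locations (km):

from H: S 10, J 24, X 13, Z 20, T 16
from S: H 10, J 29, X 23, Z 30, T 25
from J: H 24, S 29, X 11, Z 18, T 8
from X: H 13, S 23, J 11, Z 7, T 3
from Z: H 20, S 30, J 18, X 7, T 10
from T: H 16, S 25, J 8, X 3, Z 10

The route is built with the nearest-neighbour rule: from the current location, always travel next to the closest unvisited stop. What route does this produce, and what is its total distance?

Total distance 82 km via the nearest-neighbour route H → S → X → T → J → Z → H.

At H the remaining stops are S 10, X 13, T 16, Z 20, J 24; go to S.
At S the remaining stops are X 23, T 25, J 29, Z 30; go to X.
At X the remaining stops are T 3, Z 7, J 11; go to T.
At T the remaining stops are J 8, Z 10; go to J.
At J the remaining stops are Z 18; go to Z.
Return Z→H: 20.
Total = 10 + 23 + 3 + 8 + 18 + 20 = 82.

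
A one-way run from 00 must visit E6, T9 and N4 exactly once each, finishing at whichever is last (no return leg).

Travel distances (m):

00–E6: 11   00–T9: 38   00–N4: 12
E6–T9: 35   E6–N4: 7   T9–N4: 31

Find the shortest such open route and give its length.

There are 3! = 6 possible orderings.
00 - E6 - T9 - N4: 11+35+31 = 77
00 - E6 - N4 - T9: 11+7+31 = 49
00 - T9 - E6 - N4: 38+35+7 = 80
00 - T9 - N4 - E6: 38+31+7 = 76
00 - N4 - E6 - T9: 12+7+35 = 54
00 - N4 - T9 - E6: 12+31+35 = 78
The minimum is 49.
One shortest path: 00 → E6 → N4 → T9.

Shortest open route: 49 m.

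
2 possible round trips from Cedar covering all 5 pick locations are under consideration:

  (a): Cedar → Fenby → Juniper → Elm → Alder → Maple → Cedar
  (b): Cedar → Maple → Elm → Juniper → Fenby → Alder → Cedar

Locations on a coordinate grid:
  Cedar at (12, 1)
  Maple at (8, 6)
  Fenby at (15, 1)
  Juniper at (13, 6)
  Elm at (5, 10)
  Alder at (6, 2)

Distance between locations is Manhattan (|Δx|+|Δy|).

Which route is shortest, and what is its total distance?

46 — (a) is the shortest.

(a): 3 + 7 + 12 + 9 + 6 + 9 = 46
(b): 9 + 7 + 12 + 7 + 10 + 7 = 52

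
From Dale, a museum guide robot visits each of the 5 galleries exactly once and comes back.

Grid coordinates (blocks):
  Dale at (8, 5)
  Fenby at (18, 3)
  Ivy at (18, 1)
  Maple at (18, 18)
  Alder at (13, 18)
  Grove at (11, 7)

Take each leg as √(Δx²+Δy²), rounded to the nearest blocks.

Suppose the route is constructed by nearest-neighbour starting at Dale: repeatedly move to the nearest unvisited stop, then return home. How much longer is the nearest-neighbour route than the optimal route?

Dale: Grove=4, Fenby=10, Ivy=11, Alder=14, Maple=16 ⇒ Grove
Grove: Fenby=8, Ivy=9, Alder=11, Maple=13 ⇒ Fenby
Fenby: Ivy=2, Maple=15, Alder=16 ⇒ Ivy
Ivy: Maple=17, Alder=18 ⇒ Maple
Maple: Alder=5 ⇒ Alder
NN route Dale → Grove → Fenby → Ivy → Maple → Alder → Dale costs 50.
Optimal: Dale → Ivy → Fenby → Maple → Alder → Grove → Dale costs 48 (by enumerating all 60 distinct tours).
Excess = 50 − 48 = 2.

2 blocks longer than the optimal tour.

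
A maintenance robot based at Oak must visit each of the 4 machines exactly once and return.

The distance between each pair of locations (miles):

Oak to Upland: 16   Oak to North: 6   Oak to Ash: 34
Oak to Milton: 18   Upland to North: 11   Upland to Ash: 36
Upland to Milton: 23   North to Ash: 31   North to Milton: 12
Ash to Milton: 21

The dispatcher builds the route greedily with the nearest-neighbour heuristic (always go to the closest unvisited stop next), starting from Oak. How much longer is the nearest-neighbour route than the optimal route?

From Oak: North=6, Upland=16, Milton=18, Ash=34 → choose North (6).
From North: Upland=11, Milton=12, Ash=31 → choose Upland (11).
From Upland: Milton=23, Ash=36 → choose Milton (23).
From Milton: Ash=21 → choose Ash (21).
NN route Oak → North → Upland → Milton → Ash → Oak costs 95.
Optimal: Oak → Upland → Ash → Milton → North → Oak costs 91 (by enumerating all 12 distinct tours).
Excess = 95 − 91 = 4.

The nearest-neighbour route is 4 miles longer than optimal.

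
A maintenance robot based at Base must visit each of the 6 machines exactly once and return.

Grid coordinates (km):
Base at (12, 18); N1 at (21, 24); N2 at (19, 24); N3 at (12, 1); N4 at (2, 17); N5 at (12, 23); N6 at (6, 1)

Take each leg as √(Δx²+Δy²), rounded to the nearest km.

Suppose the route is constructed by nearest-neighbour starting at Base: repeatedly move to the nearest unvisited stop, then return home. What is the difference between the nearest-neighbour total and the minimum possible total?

The nearest-neighbour route is 2 km longer than optimal.

From Base: N5=5, N2=9, N4=10, N1=11, N3=17, N6=18 → choose N5 (5).
From N5: N2=7, N1=9, N4=12, N3=22, N6=23 → choose N2 (7).
From N2: N1=2, N4=18, N3=24, N6=26 → choose N1 (2).
From N1: N4=20, N3=25, N6=27 → choose N4 (20).
From N4: N6=16, N3=19 → choose N6 (16).
From N6: N3=6 → choose N3 (6).
NN route Base → N5 → N2 → N1 → N4 → N6 → N3 → Base costs 73.
Optimal: Base → N1 → N2 → N5 → N4 → N6 → N3 → Base costs 71 (by enumerating all 360 distinct tours).
Excess = 73 − 71 = 2.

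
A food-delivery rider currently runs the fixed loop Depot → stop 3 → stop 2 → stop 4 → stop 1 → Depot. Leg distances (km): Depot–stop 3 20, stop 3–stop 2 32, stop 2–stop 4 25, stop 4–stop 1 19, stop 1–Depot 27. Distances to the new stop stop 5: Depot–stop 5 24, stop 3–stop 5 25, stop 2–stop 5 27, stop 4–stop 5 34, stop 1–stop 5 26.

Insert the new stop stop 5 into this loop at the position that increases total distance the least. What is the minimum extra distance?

Adding 20 km by placing stop 5 on the stop 3–stop 2 leg.

Insertion cost between consecutive stops i–j is d(i,stop 5) + d(stop 5,j) − d(i,j):
  between Depot and stop 3: 24 + 25 − 20 = 29
  between stop 3 and stop 2: 25 + 27 − 32 = 20
  between stop 2 and stop 4: 27 + 34 − 25 = 36
  between stop 4 and stop 1: 34 + 26 − 19 = 41
  between stop 1 and Depot: 26 + 24 − 27 = 23
Cheapest insertion is between stop 3 and stop 2, adding 20.
New total = 123 + 20 = 143.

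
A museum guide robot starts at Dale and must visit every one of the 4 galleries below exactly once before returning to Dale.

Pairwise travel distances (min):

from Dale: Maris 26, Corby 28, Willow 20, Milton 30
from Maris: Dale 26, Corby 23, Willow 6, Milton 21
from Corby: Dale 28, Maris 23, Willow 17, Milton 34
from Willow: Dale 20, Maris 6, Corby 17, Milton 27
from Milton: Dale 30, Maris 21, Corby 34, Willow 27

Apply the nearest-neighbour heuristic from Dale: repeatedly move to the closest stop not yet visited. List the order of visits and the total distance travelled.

Total distance 109 min via the nearest-neighbour route Dale → Willow → Maris → Milton → Corby → Dale.

At Dale the remaining stops are Willow 20, Maris 26, Corby 28, Milton 30; go to Willow.
At Willow the remaining stops are Maris 6, Corby 17, Milton 27; go to Maris.
At Maris the remaining stops are Milton 21, Corby 23; go to Milton.
At Milton the remaining stops are Corby 34; go to Corby.
Return Corby→Dale: 28.
Total = 20 + 6 + 21 + 34 + 28 = 109.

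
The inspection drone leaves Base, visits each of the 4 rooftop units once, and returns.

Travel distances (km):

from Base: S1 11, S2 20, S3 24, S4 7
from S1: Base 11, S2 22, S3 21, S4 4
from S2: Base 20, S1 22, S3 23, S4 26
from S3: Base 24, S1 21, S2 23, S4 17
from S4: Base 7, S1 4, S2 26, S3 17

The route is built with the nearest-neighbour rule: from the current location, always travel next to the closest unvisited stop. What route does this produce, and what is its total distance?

At Base the remaining stops are S4 7, S1 11, S2 20, S3 24; go to S4.
At S4 the remaining stops are S1 4, S3 17, S2 26; go to S1.
At S1 the remaining stops are S3 21, S2 22; go to S3.
At S3 the remaining stops are S2 23; go to S2.
Return S2→Base: 20.
Total = 7 + 4 + 21 + 23 + 20 = 75.

75 km along Base → S4 → S1 → S3 → S2 → Base.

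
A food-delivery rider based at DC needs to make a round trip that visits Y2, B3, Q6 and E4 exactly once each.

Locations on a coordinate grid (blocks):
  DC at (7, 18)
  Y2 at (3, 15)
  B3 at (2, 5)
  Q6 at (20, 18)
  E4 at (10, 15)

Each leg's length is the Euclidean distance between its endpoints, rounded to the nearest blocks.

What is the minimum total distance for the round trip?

51 blocks — the shortest possible round trip.

DC - Y2 - B3 - Q6 - E4 - DC: 5+10+22+10+4 = 51
DC - Y2 - B3 - E4 - Q6 - DC: 5+10+13+10+13 = 51
DC - Y2 - Q6 - B3 - E4 - DC: 5+17+22+13+4 = 61
DC - Y2 - Q6 - E4 - B3 - DC: 5+17+10+13+14 = 59
DC - Y2 - E4 - B3 - Q6 - DC: 5+7+13+22+13 = 60
DC - Y2 - E4 - Q6 - B3 - DC: 5+7+10+22+14 = 58
DC - B3 - Y2 - Q6 - E4 - DC: 14+10+17+10+4 = 55
DC - B3 - Y2 - E4 - Q6 - DC: 14+10+7+10+13 = 54
DC - B3 - Q6 - Y2 - E4 - DC: 14+22+17+7+4 = 64
DC - B3 - E4 - Y2 - Q6 - DC: 14+13+7+17+13 = 64
DC - Q6 - Y2 - B3 - E4 - DC: 13+17+10+13+4 = 57
DC - Q6 - B3 - Y2 - E4 - DC: 13+22+10+7+4 = 56
The minimum is 51.
One optimal route: DC → Y2 → B3 → Q6 → E4 → DC (or its reverse).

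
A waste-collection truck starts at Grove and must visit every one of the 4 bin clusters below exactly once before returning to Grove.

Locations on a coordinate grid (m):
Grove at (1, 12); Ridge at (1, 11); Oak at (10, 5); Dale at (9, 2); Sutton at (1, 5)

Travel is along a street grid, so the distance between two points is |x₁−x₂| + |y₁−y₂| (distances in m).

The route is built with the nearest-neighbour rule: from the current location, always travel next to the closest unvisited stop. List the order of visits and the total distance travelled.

Nearest-neighbour total = 38 m; route Grove → Ridge → Sutton → Oak → Dale → Grove.

At Grove the remaining stops are Ridge 1, Sutton 7, Oak 16, Dale 18; go to Ridge.
At Ridge the remaining stops are Sutton 6, Oak 15, Dale 17; go to Sutton.
At Sutton the remaining stops are Oak 9, Dale 11; go to Oak.
At Oak the remaining stops are Dale 4; go to Dale.
Return Dale→Grove: 18.
Total = 1 + 6 + 9 + 4 + 18 = 38.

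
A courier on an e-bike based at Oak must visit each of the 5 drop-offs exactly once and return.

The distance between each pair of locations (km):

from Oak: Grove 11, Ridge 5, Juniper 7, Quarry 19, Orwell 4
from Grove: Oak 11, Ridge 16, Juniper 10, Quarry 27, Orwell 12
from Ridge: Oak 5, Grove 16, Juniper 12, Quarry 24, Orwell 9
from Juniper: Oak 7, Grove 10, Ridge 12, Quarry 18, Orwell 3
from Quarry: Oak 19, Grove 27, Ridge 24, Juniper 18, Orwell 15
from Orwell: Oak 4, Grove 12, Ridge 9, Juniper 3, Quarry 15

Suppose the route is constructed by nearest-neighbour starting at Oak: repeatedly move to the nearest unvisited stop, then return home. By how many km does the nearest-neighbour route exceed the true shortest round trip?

The nearest-neighbour route is 8 km longer than optimal.

From Oak: Orwell=4, Ridge=5, Juniper=7, Grove=11, Quarry=19 → choose Orwell (4).
From Orwell: Juniper=3, Ridge=9, Grove=12, Quarry=15 → choose Juniper (3).
From Juniper: Grove=10, Ridge=12, Quarry=18 → choose Grove (10).
From Grove: Ridge=16, Quarry=27 → choose Ridge (16).
From Ridge: Quarry=24 → choose Quarry (24).
NN route Oak → Orwell → Juniper → Grove → Ridge → Quarry → Oak costs 76.
Optimal: Oak → Grove → Juniper → Quarry → Orwell → Ridge → Oak costs 68 (by enumerating all 60 distinct tours).
Excess = 76 − 68 = 8.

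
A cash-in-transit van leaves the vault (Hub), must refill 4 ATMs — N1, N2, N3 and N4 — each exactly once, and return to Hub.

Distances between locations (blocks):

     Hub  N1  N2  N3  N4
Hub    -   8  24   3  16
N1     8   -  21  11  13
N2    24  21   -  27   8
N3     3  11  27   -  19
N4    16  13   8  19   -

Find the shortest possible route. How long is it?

Shortest round trip = 59 blocks.

With 4 stops there are 4!/2 = 12 distinct round trips (a route and its reverse cost the same).
Hub-N1-N2-N3-N4-Hub: 8+21+27+19+16 = 91
Hub-N1-N2-N4-N3-Hub: 8+21+8+19+3 = 59
Hub-N1-N3-N2-N4-Hub: 8+11+27+8+16 = 70
Hub-N1-N3-N4-N2-Hub: 8+11+19+8+24 = 70
Hub-N1-N4-N2-N3-Hub: 8+13+8+27+3 = 59
Hub-N1-N4-N3-N2-Hub: 8+13+19+27+24 = 91
Hub-N2-N1-N3-N4-Hub: 24+21+11+19+16 = 91
Hub-N2-N1-N4-N3-Hub: 24+21+13+19+3 = 80
Hub-N2-N3-N1-N4-Hub: 24+27+11+13+16 = 91
Hub-N2-N4-N1-N3-Hub: 24+8+13+11+3 = 59
Hub-N3-N1-N2-N4-Hub: 3+11+21+8+16 = 59
Hub-N3-N2-N1-N4-Hub: 3+27+21+13+16 = 80
The minimum is 59.
One optimal route: Hub → N1 → N2 → N4 → N3 → Hub (or its reverse).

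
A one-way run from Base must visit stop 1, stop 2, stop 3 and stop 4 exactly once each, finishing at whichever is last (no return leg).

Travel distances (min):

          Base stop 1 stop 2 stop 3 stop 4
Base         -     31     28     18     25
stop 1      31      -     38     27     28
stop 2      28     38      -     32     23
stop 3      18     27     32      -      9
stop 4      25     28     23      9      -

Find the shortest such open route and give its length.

There are 4! = 24 possible orderings.
Base→stop 1→stop 2→stop 3→stop 4: 31+38+32+9 = 110
Base→stop 1→stop 2→stop 4→stop 3: 31+38+23+9 = 101
Base→stop 1→stop 3→stop 2→stop 4: 31+27+32+23 = 113
Base→stop 1→stop 3→stop 4→stop 2: 31+27+9+23 = 90
Base→stop 1→stop 4→stop 2→stop 3: 31+28+23+32 = 114
Base→stop 1→stop 4→stop 3→stop 2: 31+28+9+32 = 100
Base→stop 2→stop 1→stop 3→stop 4: 28+38+27+9 = 102
Base→stop 2→stop 1→stop 4→stop 3: 28+38+28+9 = 103
Base→stop 2→stop 3→stop 1→stop 4: 28+32+27+28 = 115
Base→stop 2→stop 3→stop 4→stop 1: 28+32+9+28 = 97
Base→stop 2→stop 4→stop 1→stop 3: 28+23+28+27 = 106
Base→stop 2→stop 4→stop 3→stop 1: 28+23+9+27 = 87
Base→stop 3→stop 1→stop 2→stop 4: 18+27+38+23 = 106
Base→stop 3→stop 1→stop 4→stop 2: 18+27+28+23 = 96
… (10 more)
The minimum is 87.
One shortest path: Base → stop 2 → stop 4 → stop 3 → stop 1.

87 min — the minimum one-way total.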